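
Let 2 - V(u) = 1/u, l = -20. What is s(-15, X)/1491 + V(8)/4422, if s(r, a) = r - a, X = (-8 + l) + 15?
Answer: -16129/17581872 ≈ -0.00091737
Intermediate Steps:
X = -13 (X = (-8 - 20) + 15 = -28 + 15 = -13)
V(u) = 2 - 1/u
s(-15, X)/1491 + V(8)/4422 = (-15 - 1*(-13))/1491 + (2 - 1/8)/4422 = (-15 + 13)*(1/1491) + (2 - 1*⅛)*(1/4422) = -2*1/1491 + (2 - ⅛)*(1/4422) = -2/1491 + (15/8)*(1/4422) = -2/1491 + 5/11792 = -16129/17581872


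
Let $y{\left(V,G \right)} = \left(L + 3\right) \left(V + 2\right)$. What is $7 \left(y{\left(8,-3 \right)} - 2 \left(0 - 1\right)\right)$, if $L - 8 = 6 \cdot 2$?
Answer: $1624$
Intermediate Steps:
$L = 20$ ($L = 8 + 6 \cdot 2 = 8 + 12 = 20$)
$y{\left(V,G \right)} = 46 + 23 V$ ($y{\left(V,G \right)} = \left(20 + 3\right) \left(V + 2\right) = 23 \left(2 + V\right) = 46 + 23 V$)
$7 \left(y{\left(8,-3 \right)} - 2 \left(0 - 1\right)\right) = 7 \left(\left(46 + 23 \cdot 8\right) - 2 \left(0 - 1\right)\right) = 7 \left(\left(46 + 184\right) - -2\right) = 7 \left(230 + 2\right) = 7 \cdot 232 = 1624$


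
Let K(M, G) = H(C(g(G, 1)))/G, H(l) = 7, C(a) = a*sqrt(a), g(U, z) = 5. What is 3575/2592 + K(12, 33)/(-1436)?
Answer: 14116163/10235808 ≈ 1.3791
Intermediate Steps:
C(a) = a**(3/2)
K(M, G) = 7/G
3575/2592 + K(12, 33)/(-1436) = 3575/2592 + (7/33)/(-1436) = 3575*(1/2592) + (7*(1/33))*(-1/1436) = 3575/2592 + (7/33)*(-1/1436) = 3575/2592 - 7/47388 = 14116163/10235808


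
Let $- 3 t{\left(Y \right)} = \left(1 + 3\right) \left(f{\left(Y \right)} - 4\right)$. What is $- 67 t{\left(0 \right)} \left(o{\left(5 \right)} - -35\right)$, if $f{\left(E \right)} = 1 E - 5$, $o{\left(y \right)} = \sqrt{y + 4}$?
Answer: $-30552$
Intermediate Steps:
$o{\left(y \right)} = \sqrt{4 + y}$
$f{\left(E \right)} = -5 + E$ ($f{\left(E \right)} = E - 5 = -5 + E$)
$t{\left(Y \right)} = 12 - \frac{4 Y}{3}$ ($t{\left(Y \right)} = - \frac{\left(1 + 3\right) \left(\left(-5 + Y\right) - 4\right)}{3} = - \frac{4 \left(-9 + Y\right)}{3} = - \frac{-36 + 4 Y}{3} = 12 - \frac{4 Y}{3}$)
$- 67 t{\left(0 \right)} \left(o{\left(5 \right)} - -35\right) = - 67 \left(12 - 0\right) \left(\sqrt{4 + 5} - -35\right) = - 67 \left(12 + 0\right) \left(\sqrt{9} + 35\right) = \left(-67\right) 12 \left(3 + 35\right) = \left(-804\right) 38 = -30552$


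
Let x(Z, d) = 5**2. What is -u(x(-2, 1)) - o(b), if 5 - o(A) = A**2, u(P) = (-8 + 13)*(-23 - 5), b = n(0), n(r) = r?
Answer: 135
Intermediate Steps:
x(Z, d) = 25
b = 0
u(P) = -140 (u(P) = 5*(-28) = -140)
o(A) = 5 - A**2
-u(x(-2, 1)) - o(b) = -1*(-140) - (5 - 1*0**2) = 140 - (5 - 1*0) = 140 - (5 + 0) = 140 - 1*5 = 140 - 5 = 135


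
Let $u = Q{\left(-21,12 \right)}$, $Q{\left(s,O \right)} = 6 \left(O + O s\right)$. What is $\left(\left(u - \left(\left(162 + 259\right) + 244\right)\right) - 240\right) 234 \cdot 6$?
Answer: $-3292380$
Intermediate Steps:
$Q{\left(s,O \right)} = 6 O + 6 O s$
$u = -1440$ ($u = 6 \cdot 12 \left(1 - 21\right) = 6 \cdot 12 \left(-20\right) = -1440$)
$\left(\left(u - \left(\left(162 + 259\right) + 244\right)\right) - 240\right) 234 \cdot 6 = \left(\left(-1440 - \left(\left(162 + 259\right) + 244\right)\right) - 240\right) 234 \cdot 6 = \left(\left(-1440 - \left(421 + 244\right)\right) - 240\right) 1404 = \left(\left(-1440 - 665\right) - 240\right) 1404 = \left(-2105 - 240\right) 1404 = \left(-2345\right) 1404 = -3292380$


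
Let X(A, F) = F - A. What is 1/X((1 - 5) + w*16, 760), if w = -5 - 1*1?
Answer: 1/860 ≈ 0.0011628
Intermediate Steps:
w = -6 (w = -5 - 1 = -6)
1/X((1 - 5) + w*16, 760) = 1/(760 - ((1 - 5) - 6*16)) = 1/(760 - (-4 - 96)) = 1/(760 - 1*(-100)) = 1/(760 + 100) = 1/860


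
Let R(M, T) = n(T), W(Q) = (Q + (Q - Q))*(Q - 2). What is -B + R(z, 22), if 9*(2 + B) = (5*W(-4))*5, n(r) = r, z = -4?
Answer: -128/3 ≈ -42.667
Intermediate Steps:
W(Q) = Q*(-2 + Q) (W(Q) = (Q + 0)*(-2 + Q) = Q*(-2 + Q))
R(M, T) = T
B = 194/3 (B = -2 + ((5*(-4*(-2 - 4)))*5)/9 = -2 + ((5*(-4*(-6)))*5)/9 = -2 + ((5*24)*5)/9 = -2 + (120*5)/9 = -2 + (⅑)*600 = -2 + 200/3 = 194/3 ≈ 64.667)
-B + R(z, 22) = -1*194/3 + 22 = -194/3 + 22 = -128/3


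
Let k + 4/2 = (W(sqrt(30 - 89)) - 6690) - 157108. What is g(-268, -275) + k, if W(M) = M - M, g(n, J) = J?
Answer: -164075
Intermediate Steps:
W(M) = 0
k = -163800 (k = -2 + ((0 - 6690) - 157108) = -2 + (-6690 - 157108) = -2 - 163798 = -163800)
g(-268, -275) + k = -275 - 163800 = -164075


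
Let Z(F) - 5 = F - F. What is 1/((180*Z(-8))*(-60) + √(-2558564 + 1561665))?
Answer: -54000/2916996899 - I*√996899/2916996899 ≈ -1.8512e-5 - 3.4229e-7*I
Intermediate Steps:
Z(F) = 5 (Z(F) = 5 + (F - F) = 5 + 0 = 5)
1/((180*Z(-8))*(-60) + √(-2558564 + 1561665)) = 1/((180*5)*(-60) + √(-2558564 + 1561665)) = 1/(900*(-60) + √(-996899)) = 1/(-54000 + I*√996899)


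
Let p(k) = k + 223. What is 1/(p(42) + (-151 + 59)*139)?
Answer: -1/12523 ≈ -7.9853e-5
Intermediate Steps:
p(k) = 223 + k
1/(p(42) + (-151 + 59)*139) = 1/((223 + 42) + (-151 + 59)*139) = 1/(265 - 92*139) = 1/(265 - 12788) = 1/(-12523) = -1/12523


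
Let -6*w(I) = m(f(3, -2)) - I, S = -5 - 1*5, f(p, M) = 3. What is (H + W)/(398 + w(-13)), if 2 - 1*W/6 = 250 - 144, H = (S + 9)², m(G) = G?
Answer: -1869/1186 ≈ -1.5759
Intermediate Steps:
S = -10 (S = -5 - 5 = -10)
H = 1 (H = (-10 + 9)² = (-1)² = 1)
w(I) = -½ + I/6 (w(I) = -(3 - I)/6 = -½ + I/6)
W = -624 (W = 12 - 6*(250 - 144) = 12 - 6*106 = 12 - 636 = -624)
(H + W)/(398 + w(-13)) = (1 - 624)/(398 + (-½ + (⅙)*(-13))) = -623/(398 + (-½ - 13/6)) = -623/(398 - 8/3) = -623/1186/3 = -623*3/1186 = -1869/1186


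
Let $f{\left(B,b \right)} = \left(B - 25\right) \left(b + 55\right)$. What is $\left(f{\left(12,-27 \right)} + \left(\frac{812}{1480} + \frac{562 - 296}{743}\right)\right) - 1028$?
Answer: $- \frac{382425471}{274910} \approx -1391.1$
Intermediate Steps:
$f{\left(B,b \right)} = \left(-25 + B\right) \left(55 + b\right)$
$\left(f{\left(12,-27 \right)} + \left(\frac{812}{1480} + \frac{562 - 296}{743}\right)\right) - 1028 = \left(\left(-1375 - -675 + 55 \cdot 12 + 12 \left(-27\right)\right) + \left(\frac{812}{1480} + \frac{562 - 296}{743}\right)\right) - 1028 = \left(\left(-1375 + 675 + 660 - 324\right) + \left(812 \cdot \frac{1}{1480} + \left(562 - 296\right) \frac{1}{743}\right)\right) - 1028 = \left(-364 + \left(\frac{203}{370} + 266 \cdot \frac{1}{743}\right)\right) - 1028 = \left(-364 + \left(\frac{203}{370} + \frac{266}{743}\right)\right) - 1028 = \left(-364 + \frac{249249}{274910}\right) - 1028 = - \frac{99817991}{274910} - 1028 = - \frac{382425471}{274910}$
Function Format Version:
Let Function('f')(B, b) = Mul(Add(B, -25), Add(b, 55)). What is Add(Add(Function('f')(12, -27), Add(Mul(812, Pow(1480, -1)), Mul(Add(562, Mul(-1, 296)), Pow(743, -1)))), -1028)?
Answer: Rational(-382425471, 274910) ≈ -1391.1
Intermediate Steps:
Function('f')(B, b) = Mul(Add(-25, B), Add(55, b))
Add(Add(Function('f')(12, -27), Add(Mul(812, Pow(1480, -1)), Mul(Add(562, Mul(-1, 296)), Pow(743, -1)))), -1028) = Add(Add(Add(-1375, Mul(-25, -27), Mul(55, 12), Mul(12, -27)), Add(Mul(812, Pow(1480, -1)), Mul(Add(562, Mul(-1, 296)), Pow(743, -1)))), -1028) = Add(Add(Add(-1375, 675, 660, -324), Add(Mul(812, Rational(1, 1480)), Mul(Add(562, -296), Rational(1, 743)))), -1028) = Add(Add(-364, Add(Rational(203, 370), Mul(266, Rational(1, 743)))), -1028) = Add(Add(-364, Add(Rational(203, 370), Rational(266, 743))), -1028) = Add(Add(-364, Rational(249249, 274910)), -1028) = Add(Rational(-99817991, 274910), -1028) = Rational(-382425471, 274910)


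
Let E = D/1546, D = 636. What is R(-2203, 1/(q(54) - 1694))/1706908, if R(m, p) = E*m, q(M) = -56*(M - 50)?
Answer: -350277/659719942 ≈ -0.00053095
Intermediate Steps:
q(M) = 2800 - 56*M (q(M) = -56*(-50 + M) = 2800 - 56*M)
E = 318/773 (E = 636/1546 = 636*(1/1546) = 318/773 ≈ 0.41138)
R(m, p) = 318*m/773
R(-2203, 1/(q(54) - 1694))/1706908 = ((318/773)*(-2203))/1706908 = -700554/773*1/1706908 = -350277/659719942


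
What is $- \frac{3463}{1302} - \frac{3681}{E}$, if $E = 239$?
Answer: $- \frac{5620319}{311178} \approx -18.061$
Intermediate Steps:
$- \frac{3463}{1302} - \frac{3681}{E} = - \frac{3463}{1302} - \frac{3681}{239} = - \frac{5620319}{311178}$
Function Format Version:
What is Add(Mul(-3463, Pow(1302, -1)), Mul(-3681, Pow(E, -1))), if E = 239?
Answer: Rational(-5620319, 311178) ≈ -18.061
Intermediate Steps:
Add(Mul(-3463, Pow(1302, -1)), Mul(-3681, Pow(E, -1))) = Add(Mul(-3463, Pow(1302, -1)), Mul(-3681, Pow(239, -1))) = Add(Mul(-3463, Rational(1, 1302)), Mul(-3681, Rational(1, 239))) = Add(Rational(-3463, 1302), Rational(-3681, 239)) = Rational(-5620319, 311178)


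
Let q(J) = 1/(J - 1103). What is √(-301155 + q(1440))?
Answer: 11*I*√282660098/337 ≈ 548.78*I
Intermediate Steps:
q(J) = 1/(-1103 + J)
√(-301155 + q(1440)) = √(-301155 + 1/(-1103 + 1440)) = √(-301155 + 1/337) = √(-101489234/337) = 11*I*√282660098/337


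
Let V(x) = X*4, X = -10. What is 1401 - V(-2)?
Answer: 1441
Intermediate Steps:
V(x) = -40 (V(x) = -10*4 = -40)
1401 - V(-2) = 1401 - 1*(-40) = 1401 + 40 = 1441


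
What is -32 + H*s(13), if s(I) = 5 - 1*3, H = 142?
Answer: 252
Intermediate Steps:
s(I) = 2 (s(I) = 5 - 3 = 2)
-32 + H*s(13) = -32 + 142*2 = -32 + 284 = 252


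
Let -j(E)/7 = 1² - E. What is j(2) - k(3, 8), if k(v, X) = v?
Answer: 4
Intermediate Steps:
j(E) = -7 + 7*E (j(E) = -7*(1² - E) = -7*(1 - E) = -7 + 7*E)
j(2) - k(3, 8) = (-7 + 7*2) - 1*3 = (-7 + 14) - 3 = 7 - 3 = 4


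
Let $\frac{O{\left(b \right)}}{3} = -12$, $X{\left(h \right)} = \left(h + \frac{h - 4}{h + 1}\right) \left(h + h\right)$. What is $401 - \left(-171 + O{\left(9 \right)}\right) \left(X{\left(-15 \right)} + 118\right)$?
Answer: $\frac{766844}{7} \approx 1.0955 \cdot 10^{5}$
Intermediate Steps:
$X{\left(h \right)} = 2 h \left(h + \frac{-4 + h}{1 + h}\right)$ ($X{\left(h \right)} = \left(h + \frac{-4 + h}{1 + h}\right) 2 h = 2 h \left(h + \frac{-4 + h}{1 + h}\right)$)
$O{\left(b \right)} = -36$ ($O{\left(b \right)} = 3 \left(-12\right) = -36$)
$401 - \left(-171 + O{\left(9 \right)}\right) \left(X{\left(-15 \right)} + 118\right) = 401 - \left(-171 - 36\right) \left(2 \left(-15\right) \frac{1}{1 - 15} \left(-4 + \left(-15\right)^{2} + 2 \left(-15\right)\right) + 118\right) = 401 - - 207 \left(2 \left(-15\right) \frac{1}{-14} \left(-4 + 225 - 30\right) + 118\right) = 401 - - 207 \left(2 \left(-15\right) \left(- \frac{1}{14}\right) 191 + 118\right) = 401 - - 207 \left(\frac{2865}{7} + 118\right) = 401 - \left(-207\right) \frac{3691}{7} = 401 - - \frac{764037}{7} = 401 + \frac{764037}{7} = \frac{766844}{7}$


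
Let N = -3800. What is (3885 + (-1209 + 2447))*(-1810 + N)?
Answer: -28740030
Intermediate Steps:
(3885 + (-1209 + 2447))*(-1810 + N) = (3885 + (-1209 + 2447))*(-1810 - 3800) = (3885 + 1238)*(-5610) = 5123*(-5610) = -28740030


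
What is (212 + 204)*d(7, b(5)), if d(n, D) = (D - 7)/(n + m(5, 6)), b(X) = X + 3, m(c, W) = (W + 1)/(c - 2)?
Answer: 312/7 ≈ 44.571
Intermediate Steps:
m(c, W) = (1 + W)/(-2 + c)
b(X) = 3 + X
d(n, D) = (-7 + D)/(7/3 + n) (d(n, D) = (D - 7)/(n + (1 + 6)/(-2 + 5)) = (-7 + D)/(n + 7/3) = (-7 + D)/(7/3 + n))
(212 + 204)*d(7, b(5)) = (212 + 204)*(3*(-7 + (3 + 5))/(7 + 3*7)) = 416*(3*(-7 + 8)/(7 + 21)) = 416*(3*1/28) = 416*(3*(1/28)*1) = 416*(3/28) = 312/7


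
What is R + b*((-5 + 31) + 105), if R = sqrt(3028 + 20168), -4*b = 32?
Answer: -1048 + 2*sqrt(5799) ≈ -895.70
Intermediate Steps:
b = -8 (b = -1/4*32 = -8)
R = 2*sqrt(5799) (R = sqrt(23196) = 2*sqrt(5799) ≈ 152.30)
R + b*((-5 + 31) + 105) = 2*sqrt(5799) - 8*((-5 + 31) + 105) = 2*sqrt(5799) - 8*(26 + 105) = 2*sqrt(5799) - 8*131 = 2*sqrt(5799) - 1048 = -1048 + 2*sqrt(5799)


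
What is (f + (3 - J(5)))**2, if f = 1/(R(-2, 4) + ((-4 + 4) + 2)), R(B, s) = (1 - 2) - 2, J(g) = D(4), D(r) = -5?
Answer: 49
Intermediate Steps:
J(g) = -5
R(B, s) = -3 (R(B, s) = -1 - 2 = -3)
f = -1 (f = 1/(-3 + ((-4 + 4) + 2)) = 1/(-3 + (0 + 2)) = 1/(-3 + 2) = 1/(-1) = -1)
(f + (3 - J(5)))**2 = (-1 + (3 - 1*(-5)))**2 = (-1 + (3 + 5))**2 = (-1 + 8)**2 = 7**2 = 49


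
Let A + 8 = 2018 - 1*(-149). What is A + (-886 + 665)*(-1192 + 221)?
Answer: 216750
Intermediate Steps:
A = 2159 (A = -8 + (2018 - 1*(-149)) = -8 + (2018 + 149) = -8 + 2167 = 2159)
A + (-886 + 665)*(-1192 + 221) = 2159 + (-886 + 665)*(-1192 + 221) = 2159 - 221*(-971) = 2159 + 214591 = 216750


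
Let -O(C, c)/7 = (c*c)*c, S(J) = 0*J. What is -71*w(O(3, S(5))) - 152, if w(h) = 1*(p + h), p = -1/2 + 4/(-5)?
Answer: -597/10 ≈ -59.700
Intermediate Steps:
S(J) = 0
O(C, c) = -7*c**3 (O(C, c) = -7*c*c*c = -7*c**2*c = -7*c**3)
p = -13/10 (p = -1*1/2 + 4*(-1/5) = -1/2 - 4/5 = -13/10 ≈ -1.3000)
w(h) = -13/10 + h (w(h) = 1*(-13/10 + h) = -13/10 + h)
-71*w(O(3, S(5))) - 152 = -71*(-13/10 - 7*0**3) - 152 = -71*(-13/10 - 7*0) - 152 = -71*(-13/10 + 0) - 152 = -71*(-13/10) - 152 = 923/10 - 152 = -597/10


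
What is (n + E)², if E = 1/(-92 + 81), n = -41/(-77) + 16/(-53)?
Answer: 324900/16654561 ≈ 0.019508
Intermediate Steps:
n = 941/4081 (n = -41*(-1/77) + 16*(-1/53) = 41/77 - 16/53 = 941/4081 ≈ 0.23058)
E = -1/11 (E = 1/(-11) = -1/11 ≈ -0.090909)
(n + E)² = (941/4081 - 1/11)² = (570/4081)² = 324900/16654561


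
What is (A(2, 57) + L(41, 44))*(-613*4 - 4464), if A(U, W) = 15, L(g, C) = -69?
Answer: 373464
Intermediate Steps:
(A(2, 57) + L(41, 44))*(-613*4 - 4464) = (15 - 69)*(-613*4 - 4464) = -54*(-2452 - 4464) = -54*(-6916) = 373464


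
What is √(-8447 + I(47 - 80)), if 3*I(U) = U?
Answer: I*√8458 ≈ 91.967*I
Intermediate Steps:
I(U) = U/3
√(-8447 + I(47 - 80)) = √(-8447 + (47 - 80)/3) = √(-8447 + (⅓)*(-33)) = √(-8447 - 11) = √(-8458) = I*√8458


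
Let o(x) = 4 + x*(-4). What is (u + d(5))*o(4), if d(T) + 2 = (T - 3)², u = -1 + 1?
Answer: -24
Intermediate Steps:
u = 0
d(T) = -2 + (-3 + T)² (d(T) = -2 + (T - 3)² = -2 + (-3 + T)²)
o(x) = 4 - 4*x
(u + d(5))*o(4) = (0 + (-2 + (-3 + 5)²))*(4 - 4*4) = (0 + (-2 + 2²))*(4 - 16) = (0 + (-2 + 4))*(-12) = (0 + 2)*(-12) = 2*(-12) = -24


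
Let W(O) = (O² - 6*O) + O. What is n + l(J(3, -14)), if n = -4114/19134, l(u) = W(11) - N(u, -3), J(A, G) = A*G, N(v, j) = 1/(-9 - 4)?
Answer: 8191312/124371 ≈ 65.862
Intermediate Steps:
N(v, j) = -1/13 (N(v, j) = 1/(-13) = -1/13)
W(O) = O² - 5*O
l(u) = 859/13 (l(u) = 11*(-5 + 11) - 1*(-1/13) = 11*6 + 1/13 = 66 + 1/13 = 859/13)
n = -2057/9567 (n = -4114*1/19134 = -2057/9567 ≈ -0.21501)
n + l(J(3, -14)) = -2057/9567 + 859/13 = 8191312/124371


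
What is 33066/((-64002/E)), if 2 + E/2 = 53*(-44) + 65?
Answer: 25008918/10667 ≈ 2344.5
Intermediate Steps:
E = -4538 (E = -4 + 2*(53*(-44) + 65) = -4 + 2*(-2332 + 65) = -4 + 2*(-2267) = -4 - 4534 = -4538)
33066/((-64002/E)) = 33066/((-64002/(-4538))) = 33066/((-64002*(-1/4538))) = 33066/(32001/2269) = 33066*(2269/32001) = 25008918/10667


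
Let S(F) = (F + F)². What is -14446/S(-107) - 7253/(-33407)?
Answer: -75219567/764953486 ≈ -0.098332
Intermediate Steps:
S(F) = 4*F² (S(F) = (2*F)² = 4*F²)
-14446/S(-107) - 7253/(-33407) = -14446/(4*(-107)²) - 7253/(-33407) = -14446/(4*11449) - 7253*(-1/33407) = -14446/45796 + 7253/33407 = -14446*1/45796 + 7253/33407 = -7223/22898 + 7253/33407 = -75219567/764953486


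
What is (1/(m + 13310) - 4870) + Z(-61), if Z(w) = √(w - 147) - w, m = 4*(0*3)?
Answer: -64007789/13310 + 4*I*√13 ≈ -4809.0 + 14.422*I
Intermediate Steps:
m = 0 (m = 4*0 = 0)
Z(w) = √(-147 + w) - w
(1/(m + 13310) - 4870) + Z(-61) = (1/(0 + 13310) - 4870) + (√(-147 - 61) - 1*(-61)) = (1/13310 - 4870) + (√(-208) + 61) = (1/13310 - 4870) + (4*I*√13 + 61) = -64819699/13310 + (61 + 4*I*√13) = -64007789/13310 + 4*I*√13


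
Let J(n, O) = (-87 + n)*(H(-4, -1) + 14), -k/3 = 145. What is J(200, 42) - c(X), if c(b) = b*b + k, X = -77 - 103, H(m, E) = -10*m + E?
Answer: -25976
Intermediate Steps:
k = -435 (k = -3*145 = -435)
H(m, E) = E - 10*m
J(n, O) = -4611 + 53*n (J(n, O) = (-87 + n)*((-1 - 10*(-4)) + 14) = (-87 + n)*((-1 + 40) + 14) = (-87 + n)*(39 + 14) = (-87 + n)*53 = -4611 + 53*n)
X = -180
c(b) = -435 + b² (c(b) = b*b - 435 = b² - 435 = -435 + b²)
J(200, 42) - c(X) = (-4611 + 53*200) - (-435 + (-180)²) = (-4611 + 10600) - (-435 + 32400) = 5989 - 1*31965 = 5989 - 31965 = -25976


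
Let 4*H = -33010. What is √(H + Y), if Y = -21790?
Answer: I*√120170/2 ≈ 173.33*I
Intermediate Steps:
H = -16505/2 (H = (¼)*(-33010) = -16505/2 ≈ -8252.5)
√(H + Y) = √(-16505/2 - 21790) = √(-60085/2) = I*√120170/2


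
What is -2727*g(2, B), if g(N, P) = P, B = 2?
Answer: -5454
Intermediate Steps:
-2727*g(2, B) = -2727*2 = -5454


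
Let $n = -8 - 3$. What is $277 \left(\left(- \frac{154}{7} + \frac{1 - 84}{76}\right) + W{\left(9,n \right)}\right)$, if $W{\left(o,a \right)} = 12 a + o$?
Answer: $- \frac{3075531}{76} \approx -40468.0$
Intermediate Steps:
$n = -11$
$W{\left(o,a \right)} = o + 12 a$
$277 \left(\left(- \frac{154}{7} + \frac{1 - 84}{76}\right) + W{\left(9,n \right)}\right) = 277 \left(\left(- \frac{154}{7} + \frac{1 - 84}{76}\right) + \left(9 + 12 \left(-11\right)\right)\right) = 277 \left(\left(\left(-154\right) \frac{1}{7} - \frac{83}{76}\right) + \left(9 - 132\right)\right) = 277 \left(\left(-22 - \frac{83}{76}\right) - 123\right) = 277 \left(- \frac{1755}{76} - 123\right) = 277 \left(- \frac{11103}{76}\right) = - \frac{3075531}{76}$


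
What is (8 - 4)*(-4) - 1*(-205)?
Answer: 189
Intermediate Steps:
(8 - 4)*(-4) - 1*(-205) = 4*(-4) + 205 = -16 + 205 = 189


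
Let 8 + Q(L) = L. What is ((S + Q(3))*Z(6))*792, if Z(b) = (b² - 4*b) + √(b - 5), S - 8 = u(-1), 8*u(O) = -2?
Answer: 28314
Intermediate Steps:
u(O) = -¼ (u(O) = (⅛)*(-2) = -¼)
Q(L) = -8 + L
S = 31/4 (S = 8 - ¼ = 31/4 ≈ 7.7500)
Z(b) = b² + √(-5 + b) - 4*b (Z(b) = (b² - 4*b) + √(-5 + b) = b² + √(-5 + b) - 4*b)
((S + Q(3))*Z(6))*792 = ((31/4 + (-8 + 3))*(6² + √(-5 + 6) - 4*6))*792 = ((31/4 - 5)*(36 + √1 - 24))*792 = (11*(36 + 1 - 24)/4)*792 = ((11/4)*13)*792 = (143/4)*792 = 28314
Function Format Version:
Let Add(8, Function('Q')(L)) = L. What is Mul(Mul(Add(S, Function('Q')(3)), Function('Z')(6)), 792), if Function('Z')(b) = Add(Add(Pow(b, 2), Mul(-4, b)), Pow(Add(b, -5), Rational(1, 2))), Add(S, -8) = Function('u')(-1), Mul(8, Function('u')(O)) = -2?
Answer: 28314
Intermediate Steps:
Function('u')(O) = Rational(-1, 4) (Function('u')(O) = Mul(Rational(1, 8), -2) = Rational(-1, 4))
Function('Q')(L) = Add(-8, L)
S = Rational(31, 4) (S = Add(8, Rational(-1, 4)) = Rational(31, 4) ≈ 7.7500)
Function('Z')(b) = Add(Pow(b, 2), Pow(Add(-5, b), Rational(1, 2)), Mul(-4, b)) (Function('Z')(b) = Add(Add(Pow(b, 2), Mul(-4, b)), Pow(Add(-5, b), Rational(1, 2))) = Add(Pow(b, 2), Pow(Add(-5, b), Rational(1, 2)), Mul(-4, b)))
Mul(Mul(Add(S, Function('Q')(3)), Function('Z')(6)), 792) = Mul(Mul(Add(Rational(31, 4), Add(-8, 3)), Add(Pow(6, 2), Pow(Add(-5, 6), Rational(1, 2)), Mul(-4, 6))), 792) = Mul(Mul(Add(Rational(31, 4), -5), Add(36, Pow(1, Rational(1, 2)), -24)), 792) = Mul(Mul(Rational(11, 4), Add(36, 1, -24)), 792) = Mul(Mul(Rational(11, 4), 13), 792) = Mul(Rational(143, 4), 792) = 28314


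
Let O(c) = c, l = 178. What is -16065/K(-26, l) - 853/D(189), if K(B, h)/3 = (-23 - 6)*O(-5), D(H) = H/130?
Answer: -3418229/5481 ≈ -623.65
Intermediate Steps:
D(H) = H/130 (D(H) = H*(1/130) = H/130)
K(B, h) = 435 (K(B, h) = 3*((-23 - 6)*(-5)) = 3*(-29*(-5)) = 3*145 = 435)
-16065/K(-26, l) - 853/D(189) = -16065/435 - 853/((1/130)*189) = -16065*1/435 - 853/189/130 = -1071/29 - 853*130/189 = -1071/29 - 110890/189 = -3418229/5481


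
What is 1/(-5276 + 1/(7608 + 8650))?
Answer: -16258/85777207 ≈ -0.00018954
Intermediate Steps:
1/(-5276 + 1/(7608 + 8650)) = 1/(-5276 + 1/16258) = 1/(-85777207/16258) = -16258/85777207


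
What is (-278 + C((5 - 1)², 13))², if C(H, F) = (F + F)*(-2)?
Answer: 108900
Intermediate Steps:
C(H, F) = -4*F (C(H, F) = (2*F)*(-2) = -4*F)
(-278 + C((5 - 1)², 13))² = (-278 - 4*13)² = (-278 - 52)² = (-330)² = 108900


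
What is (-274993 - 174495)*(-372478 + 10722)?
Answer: 162604980928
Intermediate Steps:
(-274993 - 174495)*(-372478 + 10722) = -449488*(-361756) = 162604980928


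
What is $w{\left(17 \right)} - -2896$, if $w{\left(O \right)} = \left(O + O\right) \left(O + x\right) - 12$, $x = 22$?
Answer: $4210$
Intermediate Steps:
$w{\left(O \right)} = -12 + 2 O \left(22 + O\right)$ ($w{\left(O \right)} = \left(O + O\right) \left(O + 22\right) - 12 = 2 O \left(22 + O\right) - 12 = -12 + 2 O \left(22 + O\right)$)
$w{\left(17 \right)} - -2896 = \left(-12 + 2 \cdot 17^{2} + 44 \cdot 17\right) - -2896 = \left(-12 + 2 \cdot 289 + 748\right) + 2896 = \left(-12 + 578 + 748\right) + 2896 = 1314 + 2896 = 4210$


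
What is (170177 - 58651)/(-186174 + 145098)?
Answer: -55763/20538 ≈ -2.7151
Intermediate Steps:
(170177 - 58651)/(-186174 + 145098) = 111526/(-41076) = 111526*(-1/41076) = -55763/20538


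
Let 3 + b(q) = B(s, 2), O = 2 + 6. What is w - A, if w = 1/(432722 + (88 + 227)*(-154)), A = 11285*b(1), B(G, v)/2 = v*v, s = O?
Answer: -21679162099/384212 ≈ -56425.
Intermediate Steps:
O = 8
s = 8
B(G, v) = 2*v² (B(G, v) = 2*(v*v) = 2*v²)
b(q) = 5 (b(q) = -3 + 2*2² = -3 + 2*4 = -3 + 8 = 5)
A = 56425 (A = 11285*5 = 56425)
w = 1/384212 (w = 1/(432722 + 315*(-154)) = 1/(432722 - 48510) = 1/384212 ≈ 2.6027e-6)
w - A = 1/384212 - 1*56425 = 1/384212 - 56425 = -21679162099/384212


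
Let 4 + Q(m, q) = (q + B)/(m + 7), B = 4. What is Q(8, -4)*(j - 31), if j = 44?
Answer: -52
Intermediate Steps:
Q(m, q) = -4 + (4 + q)/(7 + m) (Q(m, q) = -4 + (q + 4)/(m + 7) = -4 + (4 + q)/(7 + m))
Q(8, -4)*(j - 31) = ((-24 - 4 - 4*8)/(7 + 8))*(44 - 31) = ((-24 - 4 - 32)/15)*13 = ((1/15)*(-60))*13 = -4*13 = -52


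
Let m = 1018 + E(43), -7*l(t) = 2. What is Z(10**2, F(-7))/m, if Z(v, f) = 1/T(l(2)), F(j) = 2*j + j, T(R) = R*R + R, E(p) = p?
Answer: -49/10610 ≈ -0.0046183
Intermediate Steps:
l(t) = -2/7 (l(t) = -1/7*2 = -2/7)
T(R) = R + R**2 (T(R) = R**2 + R = R + R**2)
F(j) = 3*j
m = 1061 (m = 1018 + 43 = 1061)
Z(v, f) = -49/10 (Z(v, f) = 1/(-2*(1 - 2/7)/7) = 1/(-2/7*5/7) = 1/(-10/49) = -49/10)
Z(10**2, F(-7))/m = -49/10/1061 = -49/10*1/1061 = -49/10610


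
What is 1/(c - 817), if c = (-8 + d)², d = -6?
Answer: -1/621 ≈ -0.0016103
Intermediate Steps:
c = 196 (c = (-8 - 6)² = (-14)² = 196)
1/(c - 817) = 1/(196 - 817) = 1/(-621) = -1/621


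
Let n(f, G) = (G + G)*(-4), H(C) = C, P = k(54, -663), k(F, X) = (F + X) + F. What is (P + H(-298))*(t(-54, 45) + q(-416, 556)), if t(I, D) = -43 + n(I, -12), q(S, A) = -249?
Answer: 167188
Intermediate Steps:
k(F, X) = X + 2*F
P = -555 (P = -663 + 2*54 = -663 + 108 = -555)
n(f, G) = -8*G (n(f, G) = (2*G)*(-4) = -8*G)
t(I, D) = 53 (t(I, D) = -43 - 8*(-12) = -43 + 96 = 53)
(P + H(-298))*(t(-54, 45) + q(-416, 556)) = (-555 - 298)*(53 - 249) = -853*(-196) = 167188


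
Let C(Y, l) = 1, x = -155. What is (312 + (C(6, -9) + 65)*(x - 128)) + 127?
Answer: -18239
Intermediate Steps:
(312 + (C(6, -9) + 65)*(x - 128)) + 127 = (312 + (1 + 65)*(-155 - 128)) + 127 = (312 + 66*(-283)) + 127 = (312 - 18678) + 127 = -18366 + 127 = -18239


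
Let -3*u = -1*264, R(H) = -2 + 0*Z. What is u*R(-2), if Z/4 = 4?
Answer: -176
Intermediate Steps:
Z = 16 (Z = 4*4 = 16)
R(H) = -2 (R(H) = -2 + 0*16 = -2 + 0 = -2)
u = 88 (u = -(-1)*264/3 = -1/3*(-264) = 88)
u*R(-2) = 88*(-2) = -176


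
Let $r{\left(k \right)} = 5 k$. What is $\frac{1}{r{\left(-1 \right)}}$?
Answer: $- \frac{1}{5} \approx -0.2$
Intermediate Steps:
$\frac{1}{r{\left(-1 \right)}} = \frac{1}{5 \left(-1\right)} = \frac{1}{-5} = - \frac{1}{5}$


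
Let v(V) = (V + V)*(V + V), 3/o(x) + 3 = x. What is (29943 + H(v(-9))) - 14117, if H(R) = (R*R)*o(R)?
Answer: 1798358/107 ≈ 16807.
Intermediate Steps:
o(x) = 3/(-3 + x)
v(V) = 4*V² (v(V) = (2*V)*(2*V) = 4*V²)
H(R) = 3*R²/(-3 + R) (H(R) = (R*R)*(3/(-3 + R)) = R²*(3/(-3 + R)) = 3*R²/(-3 + R))
(29943 + H(v(-9))) - 14117 = (29943 + 3*(4*(-9)²)²/(-3 + 4*(-9)²)) - 14117 = (29943 + 3*(4*81)²/(-3 + 4*81)) - 14117 = (29943 + 3*324²/(-3 + 324)) - 14117 = (29943 + 3*104976/321) - 14117 = (29943 + 3*104976*(1/321)) - 14117 = (29943 + 104976/107) - 14117 = 3308877/107 - 14117 = 1798358/107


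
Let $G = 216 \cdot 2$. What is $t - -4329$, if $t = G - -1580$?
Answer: $6341$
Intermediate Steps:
$G = 432$
$t = 2012$ ($t = 432 - -1580 = 432 + 1580 = 2012$)
$t - -4329 = 2012 - -4329 = 2012 + 4329 = 6341$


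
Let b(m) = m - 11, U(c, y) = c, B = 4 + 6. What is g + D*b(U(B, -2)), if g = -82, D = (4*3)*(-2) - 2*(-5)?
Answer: -68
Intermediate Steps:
B = 10
b(m) = -11 + m
D = -14 (D = 12*(-2) + 10 = -24 + 10 = -14)
g + D*b(U(B, -2)) = -82 - 14*(-11 + 10) = -82 - 14*(-1) = -82 + 14 = -68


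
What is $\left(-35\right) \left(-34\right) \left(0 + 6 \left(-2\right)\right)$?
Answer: $-14280$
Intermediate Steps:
$\left(-35\right) \left(-34\right) \left(0 + 6 \left(-2\right)\right) = 1190 \left(0 - 12\right) = 1190 \left(-12\right) = -14280$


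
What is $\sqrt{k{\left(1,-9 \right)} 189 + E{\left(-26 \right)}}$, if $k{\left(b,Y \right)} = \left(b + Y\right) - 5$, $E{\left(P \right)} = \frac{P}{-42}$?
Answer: $\frac{8 i \sqrt{16926}}{21} \approx 49.562 i$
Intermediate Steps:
$E{\left(P \right)} = - \frac{P}{42}$ ($E{\left(P \right)} = P \left(- \frac{1}{42}\right) = - \frac{P}{42}$)
$k{\left(b,Y \right)} = -5 + Y + b$ ($k{\left(b,Y \right)} = \left(Y + b\right) - 5 = -5 + Y + b$)
$\sqrt{k{\left(1,-9 \right)} 189 + E{\left(-26 \right)}} = \sqrt{\left(-5 - 9 + 1\right) 189 - - \frac{13}{21}} = \sqrt{\left(-13\right) 189 + \frac{13}{21}} = \sqrt{-2457 + \frac{13}{21}} = \sqrt{- \frac{51584}{21}} = \frac{8 i \sqrt{16926}}{21}$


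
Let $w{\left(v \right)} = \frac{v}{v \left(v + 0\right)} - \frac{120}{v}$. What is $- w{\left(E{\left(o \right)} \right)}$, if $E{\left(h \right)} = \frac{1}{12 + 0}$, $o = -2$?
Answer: $1428$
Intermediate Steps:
$E{\left(h \right)} = \frac{1}{12}$
$w{\left(v \right)} = - \frac{119}{v}$ ($w{\left(v \right)} = \frac{v}{v v} - \frac{120}{v} = \frac{v}{v^{2}} - \frac{120}{v} = \frac{1}{v} - \frac{120}{v} = - \frac{119}{v}$)
$- w{\left(E{\left(o \right)} \right)} = - \left(-119\right) \frac{1}{\frac{1}{12}} = - \left(-119\right) 12 = \left(-1\right) \left(-1428\right) = 1428$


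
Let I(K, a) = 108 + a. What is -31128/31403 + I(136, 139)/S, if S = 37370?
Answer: -1155496819/1173530110 ≈ -0.98463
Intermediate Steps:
-31128/31403 + I(136, 139)/S = -31128/31403 + (108 + 139)/37370 = -31128*1/31403 + 247*(1/37370) = -31128/31403 + 247/37370 = -1155496819/1173530110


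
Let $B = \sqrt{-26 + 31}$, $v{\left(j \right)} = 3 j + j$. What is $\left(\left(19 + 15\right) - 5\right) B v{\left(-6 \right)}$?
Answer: $- 696 \sqrt{5} \approx -1556.3$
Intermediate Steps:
$v{\left(j \right)} = 4 j$
$B = \sqrt{5} \approx 2.2361$
$\left(\left(19 + 15\right) - 5\right) B v{\left(-6 \right)} = \left(\left(19 + 15\right) - 5\right) \sqrt{5} \cdot 4 \left(-6\right) = \left(34 - 5\right) \sqrt{5} \left(-24\right) = 29 \sqrt{5} \left(-24\right) = - 696 \sqrt{5}$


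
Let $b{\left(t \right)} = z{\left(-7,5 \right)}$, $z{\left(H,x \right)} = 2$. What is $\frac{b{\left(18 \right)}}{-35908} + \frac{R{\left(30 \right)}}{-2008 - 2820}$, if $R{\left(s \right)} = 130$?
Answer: $- \frac{292356}{10835239} \approx -0.026982$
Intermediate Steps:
$b{\left(t \right)} = 2$
$\frac{b{\left(18 \right)}}{-35908} + \frac{R{\left(30 \right)}}{-2008 - 2820} = \frac{2}{-35908} + \frac{130}{-2008 - 2820} = 2 \left(- \frac{1}{35908}\right) + \frac{130}{-2008 - 2820} = - \frac{1}{17954} + \frac{130}{-4828} = - \frac{1}{17954} + 130 \left(- \frac{1}{4828}\right) = - \frac{1}{17954} - \frac{65}{2414} = - \frac{292356}{10835239}$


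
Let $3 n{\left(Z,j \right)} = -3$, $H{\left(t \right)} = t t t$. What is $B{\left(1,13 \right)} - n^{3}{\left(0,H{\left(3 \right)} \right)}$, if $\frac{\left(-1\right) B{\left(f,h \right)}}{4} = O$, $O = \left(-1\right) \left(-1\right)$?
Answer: $-3$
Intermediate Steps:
$H{\left(t \right)} = t^{3}$ ($H{\left(t \right)} = t^{2} t = t^{3}$)
$n{\left(Z,j \right)} = -1$ ($n{\left(Z,j \right)} = \frac{1}{3} \left(-3\right) = -1$)
$O = 1$
$B{\left(f,h \right)} = -4$ ($B{\left(f,h \right)} = \left(-4\right) 1 = -4$)
$B{\left(1,13 \right)} - n^{3}{\left(0,H{\left(3 \right)} \right)} = -4 - \left(-1\right)^{3} = -4 - -1 = -4 + 1 = -3$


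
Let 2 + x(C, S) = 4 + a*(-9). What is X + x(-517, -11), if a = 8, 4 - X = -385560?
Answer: 385494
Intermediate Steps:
X = 385564 (X = 4 - 1*(-385560) = 4 + 385560 = 385564)
x(C, S) = -70 (x(C, S) = -2 + (4 + 8*(-9)) = -2 + (4 - 72) = -2 - 68 = -70)
X + x(-517, -11) = 385564 - 70 = 385494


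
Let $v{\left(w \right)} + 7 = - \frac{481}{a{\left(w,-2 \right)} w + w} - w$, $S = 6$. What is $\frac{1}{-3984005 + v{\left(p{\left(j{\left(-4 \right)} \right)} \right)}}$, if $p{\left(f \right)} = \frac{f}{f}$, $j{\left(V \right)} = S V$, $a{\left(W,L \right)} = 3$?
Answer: $- \frac{4}{15936533} \approx -2.51 \cdot 10^{-7}$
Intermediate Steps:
$j{\left(V \right)} = 6 V$
$p{\left(f \right)} = 1$
$v{\left(w \right)} = -7 - w - \frac{481}{4 w}$ ($v{\left(w \right)} = -7 - \left(w + \frac{481}{3 w + w}\right) = -7 - \left(w + 481 \frac{1}{4 w}\right) = -7 - \left(w + 481 \cdot \frac{1}{4} \frac{1}{w}\right) = -7 - \left(w + \frac{481}{4 w}\right) = -7 - w - \frac{481}{4 w}$)
$\frac{1}{-3984005 + v{\left(p{\left(j{\left(-4 \right)} \right)} \right)}} = \frac{1}{-3984005 - \left(8 + \frac{481}{4}\right)} = \frac{1}{-3984005 - \frac{513}{4}} = \frac{1}{- \frac{15936533}{4}} = - \frac{4}{15936533}$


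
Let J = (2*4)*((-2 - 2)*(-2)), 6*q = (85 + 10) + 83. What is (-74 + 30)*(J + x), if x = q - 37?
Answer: -7480/3 ≈ -2493.3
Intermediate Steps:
q = 89/3 (q = ((85 + 10) + 83)/6 = (95 + 83)/6 = (⅙)*178 = 89/3 ≈ 29.667)
x = -22/3 (x = 89/3 - 37 = -22/3 ≈ -7.3333)
J = 64 (J = 8*(-4*(-2)) = 8*8 = 64)
(-74 + 30)*(J + x) = (-74 + 30)*(64 - 22/3) = -44*170/3 = -7480/3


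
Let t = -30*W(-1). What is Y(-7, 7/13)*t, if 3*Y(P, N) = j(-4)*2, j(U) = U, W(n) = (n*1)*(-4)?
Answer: 320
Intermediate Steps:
W(n) = -4*n (W(n) = n*(-4) = -4*n)
Y(P, N) = -8/3 (Y(P, N) = (-4*2)/3 = (⅓)*(-8) = -8/3)
t = -120 (t = -(-120)*(-1) = -30*4 = -120)
Y(-7, 7/13)*t = -8/3*(-120) = 320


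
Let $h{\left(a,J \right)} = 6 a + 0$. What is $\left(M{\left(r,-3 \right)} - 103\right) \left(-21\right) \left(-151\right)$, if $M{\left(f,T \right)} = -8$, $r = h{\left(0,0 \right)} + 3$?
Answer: $-351981$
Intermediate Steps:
$h{\left(a,J \right)} = 6 a$
$r = 3$ ($r = 6 \cdot 0 + 3 = 0 + 3 = 3$)
$\left(M{\left(r,-3 \right)} - 103\right) \left(-21\right) \left(-151\right) = \left(-8 - 103\right) \left(-21\right) \left(-151\right) = \left(-111\right) \left(-21\right) \left(-151\right) = 2331 \left(-151\right) = -351981$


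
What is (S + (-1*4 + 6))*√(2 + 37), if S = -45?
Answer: -43*√39 ≈ -268.54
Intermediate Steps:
(S + (-1*4 + 6))*√(2 + 37) = (-45 + (-1*4 + 6))*√(2 + 37) = (-45 + (-4 + 6))*√39 = (-45 + 2)*√39 = -43*√39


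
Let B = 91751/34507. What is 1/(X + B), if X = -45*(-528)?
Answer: 3137/74543461 ≈ 4.2083e-5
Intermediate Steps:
B = 8341/3137 (B = 91751*(1/34507) = 8341/3137 ≈ 2.6589)
X = 23760
1/(X + B) = 1/(23760 + 8341/3137) = 1/(74543461/3137) = 3137/74543461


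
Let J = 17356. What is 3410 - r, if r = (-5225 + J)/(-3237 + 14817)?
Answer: 39475669/11580 ≈ 3409.0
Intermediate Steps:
r = 12131/11580 (r = (-5225 + 17356)/(-3237 + 14817) = 12131/11580 ≈ 1.0476)
3410 - r = 3410 - 1*12131/11580 = 3410 - 12131/11580 = 39475669/11580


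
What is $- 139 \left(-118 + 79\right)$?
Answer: $5421$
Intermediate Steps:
$- 139 \left(-118 + 79\right) = \left(-139\right) \left(-39\right) = 5421$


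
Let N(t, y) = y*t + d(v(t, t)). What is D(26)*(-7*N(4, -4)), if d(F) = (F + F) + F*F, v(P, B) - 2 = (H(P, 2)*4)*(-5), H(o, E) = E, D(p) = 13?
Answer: -123032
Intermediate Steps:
v(P, B) = -38 (v(P, B) = 2 + (2*4)*(-5) = 2 + 8*(-5) = 2 - 40 = -38)
d(F) = F**2 + 2*F (d(F) = 2*F + F**2 = F**2 + 2*F)
N(t, y) = 1368 + t*y (N(t, y) = y*t - 38*(2 - 38) = t*y - 38*(-36) = t*y + 1368 = 1368 + t*y)
D(26)*(-7*N(4, -4)) = 13*(-7*(1368 + 4*(-4))) = 13*(-7*(1368 - 16)) = 13*(-7*1352) = 13*(-9464) = -123032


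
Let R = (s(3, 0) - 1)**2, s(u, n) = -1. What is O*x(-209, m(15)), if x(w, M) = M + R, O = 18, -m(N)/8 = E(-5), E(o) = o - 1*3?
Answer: 1224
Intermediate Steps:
E(o) = -3 + o (E(o) = o - 3 = -3 + o)
R = 4 (R = (-1 - 1)**2 = (-2)**2 = 4)
m(N) = 64 (m(N) = -8*(-3 - 5) = -8*(-8) = 64)
x(w, M) = 4 + M (x(w, M) = M + 4 = 4 + M)
O*x(-209, m(15)) = 18*(4 + 64) = 18*68 = 1224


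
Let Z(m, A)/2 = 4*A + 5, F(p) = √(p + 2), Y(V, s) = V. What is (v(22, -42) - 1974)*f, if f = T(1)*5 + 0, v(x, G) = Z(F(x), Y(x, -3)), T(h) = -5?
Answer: 44700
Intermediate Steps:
F(p) = √(2 + p)
Z(m, A) = 10 + 8*A (Z(m, A) = 2*(4*A + 5) = 2*(5 + 4*A) = 10 + 8*A)
v(x, G) = 10 + 8*x
f = -25 (f = -5*5 + 0 = -25 + 0 = -25)
(v(22, -42) - 1974)*f = ((10 + 8*22) - 1974)*(-25) = ((10 + 176) - 1974)*(-25) = (186 - 1974)*(-25) = -1788*(-25) = 44700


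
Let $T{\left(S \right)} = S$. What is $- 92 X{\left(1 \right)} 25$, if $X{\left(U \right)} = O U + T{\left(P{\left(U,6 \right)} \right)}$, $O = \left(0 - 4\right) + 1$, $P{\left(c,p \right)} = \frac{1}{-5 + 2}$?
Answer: $\frac{23000}{3} \approx 7666.7$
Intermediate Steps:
$P{\left(c,p \right)} = - \frac{1}{3}$ ($P{\left(c,p \right)} = \frac{1}{-3} = - \frac{1}{3}$)
$O = -3$ ($O = -4 + 1 = -3$)
$X{\left(U \right)} = - \frac{1}{3} - 3 U$ ($X{\left(U \right)} = - 3 U - \frac{1}{3} = - \frac{1}{3} - 3 U$)
$- 92 X{\left(1 \right)} 25 = - 92 \left(- \frac{1}{3} - 3\right) 25 = \left(-92\right) \left(- \frac{10}{3}\right) 25 = \frac{920}{3} \cdot 25 = \frac{23000}{3}$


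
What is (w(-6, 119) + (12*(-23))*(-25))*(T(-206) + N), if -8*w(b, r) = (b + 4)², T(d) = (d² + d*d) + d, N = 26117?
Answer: 1528694617/2 ≈ 7.6435e+8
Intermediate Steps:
T(d) = d + 2*d² (T(d) = (d² + d²) + d = 2*d² + d = d + 2*d²)
w(b, r) = -(4 + b)²/8 (w(b, r) = -(b + 4)²/8 = -(4 + b)²/8)
(w(-6, 119) + (12*(-23))*(-25))*(T(-206) + N) = (-(4 - 6)²/8 + (12*(-23))*(-25))*(-206*(1 + 2*(-206)) + 26117) = (-⅛*(-2)² - 276*(-25))*(-206*(1 - 412) + 26117) = (-⅛*4 + 6900)*(-206*(-411) + 26117) = (-½ + 6900)*(84666 + 26117) = (13799/2)*110783 = 1528694617/2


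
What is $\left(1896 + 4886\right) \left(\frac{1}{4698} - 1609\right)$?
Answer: $- \frac{25632843671}{2349} \approx -1.0912 \cdot 10^{7}$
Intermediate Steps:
$\left(1896 + 4886\right) \left(\frac{1}{4698} - 1609\right) = 6782 \left(\frac{1}{4698} - 1609\right) = 6782 \left(- \frac{7559081}{4698}\right) = - \frac{25632843671}{2349}$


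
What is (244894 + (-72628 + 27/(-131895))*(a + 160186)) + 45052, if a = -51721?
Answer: -7696128055991/977 ≈ -7.8773e+9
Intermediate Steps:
(244894 + (-72628 + 27/(-131895))*(a + 160186)) + 45052 = (244894 + (-72628 + 27/(-131895))*(-51721 + 160186)) + 45052 = (244894 + (-72628 + 27*(-1/131895))*108465) + 45052 = (244894 + (-72628 - 1/4885)*108465) + 45052 = (244894 - 354787781/4885*108465) + 45052 = (244894 - 7696411333233/977) + 45052 = -7696172071795/977 + 45052 = -7696128055991/977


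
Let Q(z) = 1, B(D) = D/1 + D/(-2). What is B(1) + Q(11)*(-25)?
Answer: -49/2 ≈ -24.500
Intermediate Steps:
B(D) = D/2 (B(D) = D*1 + D*(-1/2) = D - D/2 = D/2)
B(1) + Q(11)*(-25) = (1/2)*1 + 1*(-25) = 1/2 - 25 = -49/2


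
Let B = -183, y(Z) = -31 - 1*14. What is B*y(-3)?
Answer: 8235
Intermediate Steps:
y(Z) = -45 (y(Z) = -31 - 14 = -45)
B*y(-3) = -183*(-45) = 8235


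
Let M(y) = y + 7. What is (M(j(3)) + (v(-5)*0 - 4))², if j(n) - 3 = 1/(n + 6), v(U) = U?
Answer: 3025/81 ≈ 37.346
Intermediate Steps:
j(n) = 3 + 1/(6 + n) (j(n) = 3 + 1/(n + 6) = 3 + 1/(6 + n))
M(y) = 7 + y
(M(j(3)) + (v(-5)*0 - 4))² = ((7 + (19 + 3*3)/(6 + 3)) + (-5*0 - 4))² = ((7 + (19 + 9)/9) + (0 - 4))² = ((7 + (⅑)*28) - 4)² = ((7 + 28/9) - 4)² = (91/9 - 4)² = (55/9)² = 3025/81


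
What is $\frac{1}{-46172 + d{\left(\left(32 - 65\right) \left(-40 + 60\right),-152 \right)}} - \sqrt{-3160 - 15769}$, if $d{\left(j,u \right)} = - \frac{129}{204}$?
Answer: $- \frac{68}{3139739} - i \sqrt{18929} \approx -2.1658 \cdot 10^{-5} - 137.58 i$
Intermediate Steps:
$d{\left(j,u \right)} = - \frac{43}{68}$ ($d{\left(j,u \right)} = \left(-129\right) \frac{1}{204} = - \frac{43}{68}$)
$\frac{1}{-46172 + d{\left(\left(32 - 65\right) \left(-40 + 60\right),-152 \right)}} - \sqrt{-3160 - 15769} = \frac{1}{-46172 - \frac{43}{68}} - \sqrt{-3160 - 15769} = \frac{1}{- \frac{3139739}{68}} - \sqrt{-18929} = - \frac{68}{3139739} - i \sqrt{18929}$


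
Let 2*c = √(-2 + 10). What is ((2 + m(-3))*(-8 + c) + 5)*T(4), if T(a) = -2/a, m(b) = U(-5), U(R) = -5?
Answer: -29/2 + 3*√2/2 ≈ -12.379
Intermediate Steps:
c = √2 (c = √(-2 + 10)/2 = √8/2 = (2*√2)/2 = √2 ≈ 1.4142)
m(b) = -5
((2 + m(-3))*(-8 + c) + 5)*T(4) = ((2 - 5)*(-8 + √2) + 5)*(-2/4) = (-3*(-8 + √2) + 5)*(-2*¼) = ((24 - 3*√2) + 5)*(-½) = (29 - 3*√2)*(-½) = -29/2 + 3*√2/2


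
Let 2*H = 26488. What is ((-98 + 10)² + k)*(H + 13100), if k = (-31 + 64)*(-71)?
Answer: 142283944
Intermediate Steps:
H = 13244 (H = (½)*26488 = 13244)
k = -2343 (k = 33*(-71) = -2343)
((-98 + 10)² + k)*(H + 13100) = ((-98 + 10)² - 2343)*(13244 + 13100) = ((-88)² - 2343)*26344 = (7744 - 2343)*26344 = 5401*26344 = 142283944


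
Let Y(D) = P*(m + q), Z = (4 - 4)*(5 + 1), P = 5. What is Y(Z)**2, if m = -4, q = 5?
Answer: 25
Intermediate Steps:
Z = 0 (Z = 0*6 = 0)
Y(D) = 5 (Y(D) = 5*(-4 + 5) = 5*1 = 5)
Y(Z)**2 = 5**2 = 25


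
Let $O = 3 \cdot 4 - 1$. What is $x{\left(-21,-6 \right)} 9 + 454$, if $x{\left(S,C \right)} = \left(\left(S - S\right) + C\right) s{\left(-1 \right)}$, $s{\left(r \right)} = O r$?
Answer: $1048$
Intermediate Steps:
$O = 11$ ($O = 12 - 1 = 11$)
$s{\left(r \right)} = 11 r$
$x{\left(S,C \right)} = - 11 C$ ($x{\left(S,C \right)} = \left(\left(S - S\right) + C\right) 11 \left(-1\right) = \left(0 + C\right) \left(-11\right) = C \left(-11\right) = - 11 C$)
$x{\left(-21,-6 \right)} 9 + 454 = \left(-11\right) \left(-6\right) 9 + 454 = 66 \cdot 9 + 454 = 594 + 454 = 1048$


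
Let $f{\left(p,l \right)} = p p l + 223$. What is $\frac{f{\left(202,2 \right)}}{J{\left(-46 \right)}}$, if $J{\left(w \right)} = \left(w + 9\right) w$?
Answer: $\frac{81831}{1702} \approx 48.079$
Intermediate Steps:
$J{\left(w \right)} = w \left(9 + w\right)$ ($J{\left(w \right)} = \left(9 + w\right) w = w \left(9 + w\right)$)
$f{\left(p,l \right)} = 223 + l p^{2}$ ($f{\left(p,l \right)} = p^{2} l + 223 = l p^{2} + 223 = 223 + l p^{2}$)
$\frac{f{\left(202,2 \right)}}{J{\left(-46 \right)}} = \frac{223 + 2 \cdot 202^{2}}{\left(-46\right) \left(9 - 46\right)} = \frac{223 + 2 \cdot 40804}{\left(-46\right) \left(-37\right)} = \frac{223 + 81608}{1702} = 81831 \cdot \frac{1}{1702} = \frac{81831}{1702}$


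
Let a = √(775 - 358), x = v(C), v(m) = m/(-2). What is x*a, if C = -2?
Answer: √417 ≈ 20.421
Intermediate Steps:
v(m) = -m/2 (v(m) = m*(-½) = -m/2)
x = 1 (x = -½*(-2) = 1)
a = √417 ≈ 20.421
x*a = 1*√417 = √417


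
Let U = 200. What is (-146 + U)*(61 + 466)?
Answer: 28458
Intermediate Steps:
(-146 + U)*(61 + 466) = (-146 + 200)*(61 + 466) = 54*527 = 28458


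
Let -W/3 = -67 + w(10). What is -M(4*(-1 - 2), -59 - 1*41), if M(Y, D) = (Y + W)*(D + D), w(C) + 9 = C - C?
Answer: 43200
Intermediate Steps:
w(C) = -9 (w(C) = -9 + (C - C) = -9 + 0 = -9)
W = 228 (W = -3*(-67 - 9) = -3*(-76) = 228)
M(Y, D) = 2*D*(228 + Y) (M(Y, D) = (Y + 228)*(D + D) = (228 + Y)*(2*D) = 2*D*(228 + Y))
-M(4*(-1 - 2), -59 - 1*41) = -2*(-59 - 1*41)*(228 + 4*(-1 - 2)) = -2*(-59 - 41)*(228 + 4*(-3)) = -2*(-100)*(228 - 12) = -2*(-100)*216 = -1*(-43200) = 43200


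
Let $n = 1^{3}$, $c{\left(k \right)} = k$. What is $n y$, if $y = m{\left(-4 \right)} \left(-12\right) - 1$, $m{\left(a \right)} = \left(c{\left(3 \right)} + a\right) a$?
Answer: $-49$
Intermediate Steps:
$n = 1$
$m{\left(a \right)} = a \left(3 + a\right)$ ($m{\left(a \right)} = \left(3 + a\right) a = a \left(3 + a\right)$)
$y = -49$ ($y = - 4 \left(3 - 4\right) \left(-12\right) - 1 = \left(-4\right) \left(-1\right) \left(-12\right) - 1 = 4 \left(-12\right) - 1 = -48 - 1 = -49$)
$n y = 1 \left(-49\right) = -49$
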